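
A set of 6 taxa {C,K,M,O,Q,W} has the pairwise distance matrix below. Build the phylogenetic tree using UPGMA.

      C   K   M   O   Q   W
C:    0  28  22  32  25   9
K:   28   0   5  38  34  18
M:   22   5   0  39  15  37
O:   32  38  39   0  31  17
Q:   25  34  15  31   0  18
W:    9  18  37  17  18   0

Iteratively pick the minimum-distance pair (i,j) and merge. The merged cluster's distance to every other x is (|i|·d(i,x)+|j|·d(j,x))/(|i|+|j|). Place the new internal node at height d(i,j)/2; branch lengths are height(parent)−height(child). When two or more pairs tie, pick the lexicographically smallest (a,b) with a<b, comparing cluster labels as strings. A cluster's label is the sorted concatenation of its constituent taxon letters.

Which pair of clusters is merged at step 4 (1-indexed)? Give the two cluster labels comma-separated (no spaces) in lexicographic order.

CQW,KM

step 1: merge (K,M) at d=5; branch lengths K→5/2, M→5/2; new cluster KM
  updated: d(C,KM)=25, d(KM,O)=77/2, d(KM,Q)=49/2, d(KM,W)=55/2
step 2: merge (C,W) at d=9; branch lengths C→9/2, W→9/2; new cluster CW
  updated: d(CW,KM)=105/4, d(CW,O)=49/2, d(CW,Q)=43/2
step 3: merge (CW,Q) at d=43/2; branch lengths CW→25/4, Q→43/4; new cluster CQW
  updated: d(CQW,KM)=77/3, d(CQW,O)=80/3
step 4: merge (CQW,KM) at d=77/3; branch lengths CQW→25/12, KM→31/3; new cluster CKMQW
  updated: d(CKMQW,O)=157/5
step 5: merge (CKMQW,O) at d=157/5; branch lengths CKMQW→43/15, O→157/10; new cluster CKMOQW
final tree: ((((C:9/2,W:9/2):25/4,Q:43/4):25/12,(K:5/2,M:5/2):31/3):43/15,O:157/10)
total length: 3719/60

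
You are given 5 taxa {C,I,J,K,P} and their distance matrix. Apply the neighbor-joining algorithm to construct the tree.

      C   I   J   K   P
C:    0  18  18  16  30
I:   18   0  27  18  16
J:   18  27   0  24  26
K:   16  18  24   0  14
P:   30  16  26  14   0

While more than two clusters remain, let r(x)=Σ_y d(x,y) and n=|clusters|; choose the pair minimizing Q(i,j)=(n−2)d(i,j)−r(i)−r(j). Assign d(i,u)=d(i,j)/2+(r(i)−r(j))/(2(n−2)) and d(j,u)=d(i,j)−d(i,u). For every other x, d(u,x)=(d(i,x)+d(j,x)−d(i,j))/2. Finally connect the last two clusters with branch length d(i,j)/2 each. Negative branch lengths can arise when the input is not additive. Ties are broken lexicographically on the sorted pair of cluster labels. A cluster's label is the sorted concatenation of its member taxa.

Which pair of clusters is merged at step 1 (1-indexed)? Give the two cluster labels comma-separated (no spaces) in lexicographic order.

1. join C+J (d=18, Q=-123) ⇒ CJ; edges |C|=41/6, |J|=67/6
  updated: d(CJ,I)=27/2, d(CJ,K)=11, d(CJ,P)=19
2. join CJ+K (d=11, Q=-129/2) ⇒ CJK; edges |CJ|=45/8, |K|=43/8
  updated: d(CJK,I)=41/4, d(CJK,P)=11
3. join CJK+I (d=41/4, Q=-149/4) ⇒ CIJK; edges |CJK|=21/8, |I|=61/8
  updated: d(CIJK,P)=67/8
4. join CIJK+P (d=67/8) ⇒ CIJKP; edges |CIJK|=67/16, |P|=67/16
final tree: ((((C:41/6,J:67/6):45/8,K:43/8):21/8,I:61/8):67/16,P:67/16)
total length: 381/8

C,J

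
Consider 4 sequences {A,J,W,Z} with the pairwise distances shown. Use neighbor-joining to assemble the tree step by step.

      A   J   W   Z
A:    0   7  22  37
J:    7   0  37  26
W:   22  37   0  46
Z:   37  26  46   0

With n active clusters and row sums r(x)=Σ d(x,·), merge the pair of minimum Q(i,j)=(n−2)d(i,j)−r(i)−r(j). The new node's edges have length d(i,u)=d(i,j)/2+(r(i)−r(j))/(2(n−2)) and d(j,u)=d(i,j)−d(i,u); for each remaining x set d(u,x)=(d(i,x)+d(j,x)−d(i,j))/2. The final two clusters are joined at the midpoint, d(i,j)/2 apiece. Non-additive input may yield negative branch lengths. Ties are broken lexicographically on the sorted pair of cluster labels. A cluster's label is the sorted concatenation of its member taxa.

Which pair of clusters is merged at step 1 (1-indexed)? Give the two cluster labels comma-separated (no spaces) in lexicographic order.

A,W

1. join A+W (d=22, Q=-127) ⇒ AW; edges |A|=5/4, |W|=83/4
  updated: d(AW,J)=11, d(AW,Z)=61/2
2. join AW+J (d=11, Q=-135/2) ⇒ AJW; edges |AW|=31/4, |J|=13/4
  updated: d(AJW,Z)=91/4
3. join AJW+Z (d=91/4) ⇒ AJWZ; edges |AJW|=91/8, |Z|=91/8
final tree: (((A:5/4,W:83/4):31/4,J:13/4):91/8,Z:91/8)
total length: 223/4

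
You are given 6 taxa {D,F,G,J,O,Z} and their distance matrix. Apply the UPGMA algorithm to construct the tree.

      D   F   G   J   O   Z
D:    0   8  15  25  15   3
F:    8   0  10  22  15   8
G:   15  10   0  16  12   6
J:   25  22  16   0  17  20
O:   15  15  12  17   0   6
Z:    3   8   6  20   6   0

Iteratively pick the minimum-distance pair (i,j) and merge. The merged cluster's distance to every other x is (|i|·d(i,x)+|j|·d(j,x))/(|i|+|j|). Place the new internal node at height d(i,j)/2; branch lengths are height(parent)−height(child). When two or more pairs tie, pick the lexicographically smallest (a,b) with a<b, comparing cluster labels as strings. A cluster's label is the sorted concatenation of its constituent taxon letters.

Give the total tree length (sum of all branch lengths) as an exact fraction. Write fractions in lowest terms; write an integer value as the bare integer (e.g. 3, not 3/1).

iteration 1: select D,Z (d=3); attach at lengths (3/2, 3/2); label the merged cluster DZ
  updated: d(DZ,F)=8, d(DZ,G)=21/2, d(DZ,J)=45/2, d(DZ,O)=21/2
iteration 2: select DZ,F (d=8); attach at lengths (5/2, 4); label the merged cluster DFZ
  updated: d(DFZ,G)=31/3, d(DFZ,J)=67/3, d(DFZ,O)=12
iteration 3: select DFZ,G (d=31/3); attach at lengths (7/6, 31/6); label the merged cluster DFGZ
  updated: d(DFGZ,J)=83/4, d(DFGZ,O)=12
iteration 4: select DFGZ,O (d=12); attach at lengths (5/6, 6); label the merged cluster DFGOZ
  updated: d(DFGOZ,J)=20
iteration 5: select DFGOZ,J (d=20); attach at lengths (4, 10); label the merged cluster DFGJOZ
final tree: (((((D:3/2,Z:3/2):5/2,F:4):7/6,G:31/6):5/6,O:6):4,J:10)
total length: 110/3

110/3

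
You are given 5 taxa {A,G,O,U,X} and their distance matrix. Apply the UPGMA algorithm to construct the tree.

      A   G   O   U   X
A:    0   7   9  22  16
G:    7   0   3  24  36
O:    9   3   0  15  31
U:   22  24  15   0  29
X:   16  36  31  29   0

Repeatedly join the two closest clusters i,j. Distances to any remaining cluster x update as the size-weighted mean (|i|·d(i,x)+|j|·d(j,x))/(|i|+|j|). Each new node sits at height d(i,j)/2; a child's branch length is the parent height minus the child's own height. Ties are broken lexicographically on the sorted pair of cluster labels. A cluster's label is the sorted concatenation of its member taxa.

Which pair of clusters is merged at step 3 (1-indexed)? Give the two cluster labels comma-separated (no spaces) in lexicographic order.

AGO,U

iteration 1: select G,O (d=3); attach at lengths (3/2, 3/2); label the merged cluster GO
  updated: d(A,GO)=8, d(GO,U)=39/2, d(GO,X)=67/2
iteration 2: select A,GO (d=8); attach at lengths (4, 5/2); label the merged cluster AGO
  updated: d(AGO,U)=61/3, d(AGO,X)=83/3
iteration 3: select AGO,U (d=61/3); attach at lengths (37/6, 61/6); label the merged cluster AGOU
  updated: d(AGOU,X)=28
iteration 4: select AGOU,X (d=28); attach at lengths (23/6, 14); label the merged cluster AGOUX
final tree: (((A:4,(G:3/2,O:3/2):5/2):37/6,U:61/6):23/6,X:14)
total length: 131/3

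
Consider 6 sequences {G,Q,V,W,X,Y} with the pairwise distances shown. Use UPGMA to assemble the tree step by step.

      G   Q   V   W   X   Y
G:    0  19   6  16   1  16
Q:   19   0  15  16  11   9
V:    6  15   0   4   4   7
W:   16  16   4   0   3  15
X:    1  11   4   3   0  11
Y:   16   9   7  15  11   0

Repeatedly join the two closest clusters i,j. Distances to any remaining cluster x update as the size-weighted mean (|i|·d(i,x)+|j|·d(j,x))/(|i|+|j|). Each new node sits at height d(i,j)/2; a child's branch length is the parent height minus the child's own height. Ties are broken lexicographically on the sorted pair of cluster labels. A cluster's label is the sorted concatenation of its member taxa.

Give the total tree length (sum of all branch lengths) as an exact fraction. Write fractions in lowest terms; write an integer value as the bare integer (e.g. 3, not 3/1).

195/8

1. join G+X (d=1) ⇒ GX; edges |G|=1/2, |X|=1/2
  updated: d(GX,Q)=15, d(GX,V)=5, d(GX,W)=19/2, d(GX,Y)=27/2
2. join V+W (d=4) ⇒ VW; edges |V|=2, |W|=2
  updated: d(GX,VW)=29/4, d(Q,VW)=31/2, d(VW,Y)=11
3. join GX+VW (d=29/4) ⇒ GVWX; edges |GX|=25/8, |VW|=13/8
  updated: d(GVWX,Q)=61/4, d(GVWX,Y)=49/4
4. join Q+Y (d=9) ⇒ QY; edges |Q|=9/2, |Y|=9/2
  updated: d(GVWX,QY)=55/4
5. join GVWX+QY (d=55/4) ⇒ GQVWXY; edges |GVWX|=13/4, |QY|=19/8
final tree: (((G:1/2,X:1/2):25/8,(V:2,W:2):13/8):13/4,(Q:9/2,Y:9/2):19/8)
total length: 195/8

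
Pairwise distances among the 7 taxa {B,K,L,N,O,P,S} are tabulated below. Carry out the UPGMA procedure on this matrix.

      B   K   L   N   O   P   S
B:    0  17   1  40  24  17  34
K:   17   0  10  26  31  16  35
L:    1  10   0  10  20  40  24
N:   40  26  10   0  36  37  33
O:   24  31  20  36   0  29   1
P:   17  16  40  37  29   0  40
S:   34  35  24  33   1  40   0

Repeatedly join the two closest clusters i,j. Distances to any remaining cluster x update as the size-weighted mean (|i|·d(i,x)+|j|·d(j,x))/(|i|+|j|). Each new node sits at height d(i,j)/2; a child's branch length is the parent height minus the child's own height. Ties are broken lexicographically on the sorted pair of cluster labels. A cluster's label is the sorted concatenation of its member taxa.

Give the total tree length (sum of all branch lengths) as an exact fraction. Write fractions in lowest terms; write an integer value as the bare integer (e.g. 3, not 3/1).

7757/120

iteration 1: select B,L (d=1); attach at lengths (1/2, 1/2); label the merged cluster BL
  updated: d(BL,K)=27/2, d(BL,N)=25, d(BL,O)=22, d(BL,P)=57/2, d(BL,S)=29
iteration 2: select O,S (d=1); attach at lengths (1/2, 1/2); label the merged cluster OS
  updated: d(BL,OS)=51/2, d(K,OS)=33, d(N,OS)=69/2, d(OS,P)=69/2
iteration 3: select BL,K (d=27/2); attach at lengths (25/4, 27/4); label the merged cluster BKL
  updated: d(BKL,N)=76/3, d(BKL,OS)=28, d(BKL,P)=73/3
iteration 4: select BKL,P (d=73/3); attach at lengths (65/12, 73/6); label the merged cluster BKLP
  updated: d(BKLP,N)=113/4, d(BKLP,OS)=237/8
iteration 5: select BKLP,N (d=113/4); attach at lengths (47/24, 113/8); label the merged cluster BKLNP
  updated: d(BKLNP,OS)=153/5
iteration 6: select BKLNP,OS (d=153/5); attach at lengths (47/40, 74/5); label the merged cluster BKLNOPS
final tree: (((((B:1/2,L:1/2):25/4,K:27/4):65/12,P:73/6):47/24,N:113/8):47/40,(O:1/2,S:1/2):74/5)
total length: 7757/120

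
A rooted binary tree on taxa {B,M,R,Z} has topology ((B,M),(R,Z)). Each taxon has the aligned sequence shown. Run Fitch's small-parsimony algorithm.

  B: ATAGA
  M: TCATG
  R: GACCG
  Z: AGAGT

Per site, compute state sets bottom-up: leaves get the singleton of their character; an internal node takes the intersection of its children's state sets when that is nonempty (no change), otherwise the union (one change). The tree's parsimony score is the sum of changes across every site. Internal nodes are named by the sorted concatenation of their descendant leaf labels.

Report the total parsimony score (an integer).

BM@0: {A} ∪ {T} = {A,T} (union, +1)
RZ@0: {G} ∪ {A} = {A,G} (union, +1)
BMRZ@0: {A,T} ∩ {A,G} = {A} (intersection, +0)
BM@1: {T} ∪ {C} = {C,T} (union, +1)
RZ@1: {A} ∪ {G} = {A,G} (union, +1)
BMRZ@1: {C,T} ∪ {A,G} = {A,C,G,T} (union, +1)
BM@2: {A} ∩ {A} = {A} (intersection, +0)
RZ@2: {C} ∪ {A} = {A,C} (union, +1)
BMRZ@2: {A} ∩ {A,C} = {A} (intersection, +0)
BM@3: {G} ∪ {T} = {G,T} (union, +1)
RZ@3: {C} ∪ {G} = {C,G} (union, +1)
BMRZ@3: {G,T} ∩ {C,G} = {G} (intersection, +0)
BM@4: {A} ∪ {G} = {A,G} (union, +1)
RZ@4: {G} ∪ {T} = {G,T} (union, +1)
BMRZ@4: {A,G} ∩ {G,T} = {G} (intersection, +0)
per-site changes: [2, 3, 1, 2, 2]; total = 10

10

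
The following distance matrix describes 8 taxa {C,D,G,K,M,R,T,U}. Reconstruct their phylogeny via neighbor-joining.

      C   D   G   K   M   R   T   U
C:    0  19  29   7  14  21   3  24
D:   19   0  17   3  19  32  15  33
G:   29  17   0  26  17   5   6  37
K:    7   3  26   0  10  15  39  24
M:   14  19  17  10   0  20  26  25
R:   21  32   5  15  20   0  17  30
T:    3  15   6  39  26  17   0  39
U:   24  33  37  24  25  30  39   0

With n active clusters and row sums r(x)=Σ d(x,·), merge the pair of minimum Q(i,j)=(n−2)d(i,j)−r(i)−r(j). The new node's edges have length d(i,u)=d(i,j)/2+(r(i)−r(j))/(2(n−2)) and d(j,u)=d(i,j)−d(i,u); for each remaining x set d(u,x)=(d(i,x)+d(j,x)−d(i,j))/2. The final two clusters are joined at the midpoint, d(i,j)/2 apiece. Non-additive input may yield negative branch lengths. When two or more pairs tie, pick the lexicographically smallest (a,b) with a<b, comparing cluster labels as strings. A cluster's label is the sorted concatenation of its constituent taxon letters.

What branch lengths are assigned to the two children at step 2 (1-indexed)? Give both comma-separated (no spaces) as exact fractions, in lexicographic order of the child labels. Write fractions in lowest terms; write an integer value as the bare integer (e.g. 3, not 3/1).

1. join G+R (d=5, Q=-247) ⇒ GR; edges |G|=9/4, |R|=11/4
  updated: d(C,GR)=45/2, d(D,GR)=22, d(GR,K)=18, d(GR,M)=16, d(GR,T)=9, d(GR,U)=31
2. join C+T (d=3, Q=-411/2) ⇒ CT; edges |C|=-53/20, |T|=113/20
  updated: d(CT,D)=31/2, d(CT,GR)=57/4, d(CT,K)=43/2, d(CT,M)=37/2, d(CT,U)=30
3. join D+K (d=3, Q=-157) ⇒ DK; edges |D|=7/2, |K|=-1/2
  updated: d(CT,DK)=17, d(DK,GR)=37/2, d(DK,M)=13, d(DK,U)=27
4. join CT+GR (d=57/4, Q=-467/4) ⇒ CGRT; edges |CT|=57/8, |GR|=57/8
  updated: d(CGRT,DK)=85/8, d(CGRT,M)=81/8, d(CGRT,U)=187/8
5. join CGRT+DK (d=85/8, Q=-147/2) ⇒ CDGKRT; edges |CGRT|=59/16, |DK|=111/16
  updated: d(CDGKRT,M)=25/4, d(CDGKRT,U)=159/8
6. join CDGKRT+M (d=25/4, Q=-409/8) ⇒ CDGKMRT; edges |CDGKRT|=9/16, |M|=91/16
  updated: d(CDGKMRT,U)=309/16
7. join CDGKMRT+U (d=309/16) ⇒ CDGKMRTU; edges |CDGKMRT|=309/32, |U|=309/32
final tree: (((((C:-53/20,T:113/20):57/8,(G:9/4,R:11/4):57/8):59/16,(D:7/2,K:-1/2):111/16):9/16,M:91/16):309/32,U:309/32)
total length: 983/16

-53/20,113/20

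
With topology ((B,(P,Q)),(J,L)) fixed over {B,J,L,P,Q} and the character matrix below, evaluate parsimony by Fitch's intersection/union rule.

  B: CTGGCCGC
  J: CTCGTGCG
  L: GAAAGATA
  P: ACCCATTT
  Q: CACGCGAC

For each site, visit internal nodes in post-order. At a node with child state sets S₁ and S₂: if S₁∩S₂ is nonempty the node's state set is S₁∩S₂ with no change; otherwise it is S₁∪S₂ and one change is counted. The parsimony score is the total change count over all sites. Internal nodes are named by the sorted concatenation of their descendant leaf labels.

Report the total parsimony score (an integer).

21

[col 0] PQ: children P:{A}, Q:{C} ∪→ {A,C}; cost 1
[col 0] BPQ: children B:{C}, PQ:{A,C} ∩→ {C}; cost 0
[col 0] JL: children J:{C}, L:{G} ∪→ {C,G}; cost 1
[col 0] BJLPQ: children BPQ:{C}, JL:{C,G} ∩→ {C}; cost 0
[col 1] PQ: children P:{C}, Q:{A} ∪→ {A,C}; cost 1
[col 1] BPQ: children B:{T}, PQ:{A,C} ∪→ {A,C,T}; cost 1
[col 1] JL: children J:{T}, L:{A} ∪→ {A,T}; cost 1
[col 1] BJLPQ: children BPQ:{A,C,T}, JL:{A,T} ∩→ {A,T}; cost 0
[col 2] PQ: children P:{C}, Q:{C} ∩→ {C}; cost 0
[col 2] BPQ: children B:{G}, PQ:{C} ∪→ {C,G}; cost 1
[col 2] JL: children J:{C}, L:{A} ∪→ {A,C}; cost 1
[col 2] BJLPQ: children BPQ:{C,G}, JL:{A,C} ∩→ {C}; cost 0
[col 3] PQ: children P:{C}, Q:{G} ∪→ {C,G}; cost 1
[col 3] BPQ: children B:{G}, PQ:{C,G} ∩→ {G}; cost 0
[col 3] JL: children J:{G}, L:{A} ∪→ {A,G}; cost 1
[col 3] BJLPQ: children BPQ:{G}, JL:{A,G} ∩→ {G}; cost 0
[col 4] PQ: children P:{A}, Q:{C} ∪→ {A,C}; cost 1
[col 4] BPQ: children B:{C}, PQ:{A,C} ∩→ {C}; cost 0
[col 4] JL: children J:{T}, L:{G} ∪→ {G,T}; cost 1
[col 4] BJLPQ: children BPQ:{C}, JL:{G,T} ∪→ {C,G,T}; cost 1
[col 5] PQ: children P:{T}, Q:{G} ∪→ {G,T}; cost 1
[col 5] BPQ: children B:{C}, PQ:{G,T} ∪→ {C,G,T}; cost 1
[col 5] JL: children J:{G}, L:{A} ∪→ {A,G}; cost 1
[col 5] BJLPQ: children BPQ:{C,G,T}, JL:{A,G} ∩→ {G}; cost 0
[col 6] PQ: children P:{T}, Q:{A} ∪→ {A,T}; cost 1
[col 6] BPQ: children B:{G}, PQ:{A,T} ∪→ {A,G,T}; cost 1
[col 6] JL: children J:{C}, L:{T} ∪→ {C,T}; cost 1
[col 6] BJLPQ: children BPQ:{A,G,T}, JL:{C,T} ∩→ {T}; cost 0
[col 7] PQ: children P:{T}, Q:{C} ∪→ {C,T}; cost 1
[col 7] BPQ: children B:{C}, PQ:{C,T} ∩→ {C}; cost 0
[col 7] JL: children J:{G}, L:{A} ∪→ {A,G}; cost 1
[col 7] BJLPQ: children BPQ:{C}, JL:{A,G} ∪→ {A,C,G}; cost 1
per-site changes: [2, 3, 2, 2, 3, 3, 3, 3]; total = 21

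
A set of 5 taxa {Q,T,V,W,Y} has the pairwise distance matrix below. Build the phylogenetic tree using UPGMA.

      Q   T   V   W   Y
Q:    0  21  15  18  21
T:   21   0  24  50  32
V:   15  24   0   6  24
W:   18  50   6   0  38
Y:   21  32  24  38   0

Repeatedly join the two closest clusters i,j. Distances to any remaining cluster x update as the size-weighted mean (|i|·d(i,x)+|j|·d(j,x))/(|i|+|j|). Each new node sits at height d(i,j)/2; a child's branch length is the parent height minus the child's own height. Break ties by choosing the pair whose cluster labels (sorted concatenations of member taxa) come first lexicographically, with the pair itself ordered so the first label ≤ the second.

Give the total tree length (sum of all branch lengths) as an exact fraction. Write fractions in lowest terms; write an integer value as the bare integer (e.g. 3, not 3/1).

iteration 1: select V,W (d=6); attach at lengths (3, 3); label the merged cluster VW
  updated: d(Q,VW)=33/2, d(T,VW)=37, d(VW,Y)=31
iteration 2: select Q,VW (d=33/2); attach at lengths (33/4, 21/4); label the merged cluster QVW
  updated: d(QVW,T)=95/3, d(QVW,Y)=83/3
iteration 3: select QVW,Y (d=83/3); attach at lengths (67/12, 83/6); label the merged cluster QVWY
  updated: d(QVWY,T)=127/4
iteration 4: select QVWY,T (d=127/4); attach at lengths (49/24, 127/8); label the merged cluster QTVWY
final tree: (((Q:33/4,(V:3,W:3):21/4):67/12,Y:83/6):49/24,T:127/8)
total length: 341/6

341/6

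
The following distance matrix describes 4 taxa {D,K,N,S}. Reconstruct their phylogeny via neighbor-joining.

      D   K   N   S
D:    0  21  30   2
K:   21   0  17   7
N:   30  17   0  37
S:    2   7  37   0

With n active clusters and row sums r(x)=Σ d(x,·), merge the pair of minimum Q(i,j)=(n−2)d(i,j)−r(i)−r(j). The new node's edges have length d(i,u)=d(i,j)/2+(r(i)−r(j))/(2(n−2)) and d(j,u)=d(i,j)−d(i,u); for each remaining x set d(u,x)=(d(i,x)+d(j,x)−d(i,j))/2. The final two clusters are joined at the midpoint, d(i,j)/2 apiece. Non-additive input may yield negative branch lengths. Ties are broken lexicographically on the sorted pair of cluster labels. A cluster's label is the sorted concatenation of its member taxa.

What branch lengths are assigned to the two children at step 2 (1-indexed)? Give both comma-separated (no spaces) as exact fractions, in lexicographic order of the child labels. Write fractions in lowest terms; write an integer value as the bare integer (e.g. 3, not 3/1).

57/4,-5/4

1. join D+S (d=2, Q=-95) ⇒ DS; edges |D|=11/4, |S|=-3/4
  updated: d(DS,K)=13, d(DS,N)=65/2
2. join DS+K (d=13, Q=-125/2) ⇒ DKS; edges |DS|=57/4, |K|=-5/4
  updated: d(DKS,N)=73/4
3. join DKS+N (d=73/4) ⇒ DKNS; edges |DKS|=73/8, |N|=73/8
final tree: (((D:11/4,S:-3/4):57/4,K:-5/4):73/8,N:73/8)
total length: 133/4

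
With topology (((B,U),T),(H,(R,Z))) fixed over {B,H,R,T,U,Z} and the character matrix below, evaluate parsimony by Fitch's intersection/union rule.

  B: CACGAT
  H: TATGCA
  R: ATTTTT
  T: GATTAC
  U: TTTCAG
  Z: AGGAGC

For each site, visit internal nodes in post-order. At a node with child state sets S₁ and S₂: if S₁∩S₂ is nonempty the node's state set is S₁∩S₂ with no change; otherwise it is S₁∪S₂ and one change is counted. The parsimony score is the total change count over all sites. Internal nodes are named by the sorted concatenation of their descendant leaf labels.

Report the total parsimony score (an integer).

[col 0] BU: children B:{C}, U:{T} ∪→ {C,T}; cost 1
[col 0] BTU: children BU:{C,T}, T:{G} ∪→ {C,G,T}; cost 1
[col 0] RZ: children R:{A}, Z:{A} ∩→ {A}; cost 0
[col 0] HRZ: children H:{T}, RZ:{A} ∪→ {A,T}; cost 1
[col 0] BHRTUZ: children BTU:{C,G,T}, HRZ:{A,T} ∩→ {T}; cost 0
[col 1] BU: children B:{A}, U:{T} ∪→ {A,T}; cost 1
[col 1] BTU: children BU:{A,T}, T:{A} ∩→ {A}; cost 0
[col 1] RZ: children R:{T}, Z:{G} ∪→ {G,T}; cost 1
[col 1] HRZ: children H:{A}, RZ:{G,T} ∪→ {A,G,T}; cost 1
[col 1] BHRTUZ: children BTU:{A}, HRZ:{A,G,T} ∩→ {A}; cost 0
[col 2] BU: children B:{C}, U:{T} ∪→ {C,T}; cost 1
[col 2] BTU: children BU:{C,T}, T:{T} ∩→ {T}; cost 0
[col 2] RZ: children R:{T}, Z:{G} ∪→ {G,T}; cost 1
[col 2] HRZ: children H:{T}, RZ:{G,T} ∩→ {T}; cost 0
[col 2] BHRTUZ: children BTU:{T}, HRZ:{T} ∩→ {T}; cost 0
[col 3] BU: children B:{G}, U:{C} ∪→ {C,G}; cost 1
[col 3] BTU: children BU:{C,G}, T:{T} ∪→ {C,G,T}; cost 1
[col 3] RZ: children R:{T}, Z:{A} ∪→ {A,T}; cost 1
[col 3] HRZ: children H:{G}, RZ:{A,T} ∪→ {A,G,T}; cost 1
[col 3] BHRTUZ: children BTU:{C,G,T}, HRZ:{A,G,T} ∩→ {G,T}; cost 0
[col 4] BU: children B:{A}, U:{A} ∩→ {A}; cost 0
[col 4] BTU: children BU:{A}, T:{A} ∩→ {A}; cost 0
[col 4] RZ: children R:{T}, Z:{G} ∪→ {G,T}; cost 1
[col 4] HRZ: children H:{C}, RZ:{G,T} ∪→ {C,G,T}; cost 1
[col 4] BHRTUZ: children BTU:{A}, HRZ:{C,G,T} ∪→ {A,C,G,T}; cost 1
[col 5] BU: children B:{T}, U:{G} ∪→ {G,T}; cost 1
[col 5] BTU: children BU:{G,T}, T:{C} ∪→ {C,G,T}; cost 1
[col 5] RZ: children R:{T}, Z:{C} ∪→ {C,T}; cost 1
[col 5] HRZ: children H:{A}, RZ:{C,T} ∪→ {A,C,T}; cost 1
[col 5] BHRTUZ: children BTU:{C,G,T}, HRZ:{A,C,T} ∩→ {C,T}; cost 0
per-site changes: [3, 3, 2, 4, 3, 4]; total = 19

19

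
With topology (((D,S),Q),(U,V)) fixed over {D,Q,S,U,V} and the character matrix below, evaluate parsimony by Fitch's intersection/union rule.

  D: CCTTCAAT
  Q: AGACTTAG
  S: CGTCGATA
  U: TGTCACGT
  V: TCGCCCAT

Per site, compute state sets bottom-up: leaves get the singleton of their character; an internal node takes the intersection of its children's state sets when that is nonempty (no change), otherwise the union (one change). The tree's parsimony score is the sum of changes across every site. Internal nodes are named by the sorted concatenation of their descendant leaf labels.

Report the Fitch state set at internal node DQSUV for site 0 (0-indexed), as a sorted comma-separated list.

A,C,T

DS@0: {C} ∩ {C} = {C} (intersection, +0)
DQS@0: {C} ∪ {A} = {A,C} (union, +1)
UV@0: {T} ∩ {T} = {T} (intersection, +0)
DQSUV@0: {A,C} ∪ {T} = {A,C,T} (union, +1)
DS@1: {C} ∪ {G} = {C,G} (union, +1)
DQS@1: {C,G} ∩ {G} = {G} (intersection, +0)
UV@1: {G} ∪ {C} = {C,G} (union, +1)
DQSUV@1: {G} ∩ {C,G} = {G} (intersection, +0)
DS@2: {T} ∩ {T} = {T} (intersection, +0)
DQS@2: {T} ∪ {A} = {A,T} (union, +1)
UV@2: {T} ∪ {G} = {G,T} (union, +1)
DQSUV@2: {A,T} ∩ {G,T} = {T} (intersection, +0)
DS@3: {T} ∪ {C} = {C,T} (union, +1)
DQS@3: {C,T} ∩ {C} = {C} (intersection, +0)
UV@3: {C} ∩ {C} = {C} (intersection, +0)
DQSUV@3: {C} ∩ {C} = {C} (intersection, +0)
DS@4: {C} ∪ {G} = {C,G} (union, +1)
DQS@4: {C,G} ∪ {T} = {C,G,T} (union, +1)
UV@4: {A} ∪ {C} = {A,C} (union, +1)
DQSUV@4: {C,G,T} ∩ {A,C} = {C} (intersection, +0)
DS@5: {A} ∩ {A} = {A} (intersection, +0)
DQS@5: {A} ∪ {T} = {A,T} (union, +1)
UV@5: {C} ∩ {C} = {C} (intersection, +0)
DQSUV@5: {A,T} ∪ {C} = {A,C,T} (union, +1)
DS@6: {A} ∪ {T} = {A,T} (union, +1)
DQS@6: {A,T} ∩ {A} = {A} (intersection, +0)
UV@6: {G} ∪ {A} = {A,G} (union, +1)
DQSUV@6: {A} ∩ {A,G} = {A} (intersection, +0)
DS@7: {T} ∪ {A} = {A,T} (union, +1)
DQS@7: {A,T} ∪ {G} = {A,G,T} (union, +1)
UV@7: {T} ∩ {T} = {T} (intersection, +0)
DQSUV@7: {A,G,T} ∩ {T} = {T} (intersection, +0)
per-site changes: [2, 2, 2, 1, 3, 2, 2, 2]; total = 16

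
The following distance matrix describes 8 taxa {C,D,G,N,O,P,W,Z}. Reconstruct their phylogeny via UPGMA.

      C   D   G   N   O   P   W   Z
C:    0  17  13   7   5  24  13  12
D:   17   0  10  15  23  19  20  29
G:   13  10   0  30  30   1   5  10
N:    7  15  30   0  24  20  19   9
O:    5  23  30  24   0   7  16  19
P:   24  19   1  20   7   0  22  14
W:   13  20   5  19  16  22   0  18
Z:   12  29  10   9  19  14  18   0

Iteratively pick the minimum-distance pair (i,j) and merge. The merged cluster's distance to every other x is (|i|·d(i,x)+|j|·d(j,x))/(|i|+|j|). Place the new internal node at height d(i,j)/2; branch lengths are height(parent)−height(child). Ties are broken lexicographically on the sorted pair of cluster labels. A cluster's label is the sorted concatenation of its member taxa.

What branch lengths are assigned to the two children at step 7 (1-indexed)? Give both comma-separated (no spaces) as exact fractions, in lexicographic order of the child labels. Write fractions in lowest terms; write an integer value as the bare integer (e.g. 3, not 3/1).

25/16,55/48

step 1: merge (G,P) at d=1; branch lengths G→1/2, P→1/2; new cluster GP
  updated: d(C,GP)=37/2, d(D,GP)=29/2, d(GP,N)=25, d(GP,O)=37/2, d(GP,W)=27/2, d(GP,Z)=12
step 2: merge (C,O) at d=5; branch lengths C→5/2, O→5/2; new cluster CO
  updated: d(CO,D)=20, d(CO,GP)=37/2, d(CO,N)=31/2, d(CO,W)=29/2, d(CO,Z)=31/2
step 3: merge (N,Z) at d=9; branch lengths N→9/2, Z→9/2; new cluster NZ
  updated: d(CO,NZ)=31/2, d(D,NZ)=22, d(GP,NZ)=37/2, d(NZ,W)=37/2
step 4: merge (GP,W) at d=27/2; branch lengths GP→25/4, W→27/4; new cluster GPW
  updated: d(CO,GPW)=103/6, d(D,GPW)=49/3, d(GPW,NZ)=37/2
step 5: merge (CO,NZ) at d=31/2; branch lengths CO→21/4, NZ→13/4; new cluster CNOZ
  updated: d(CNOZ,D)=21, d(CNOZ,GPW)=107/6
step 6: merge (D,GPW) at d=49/3; branch lengths D→49/6, GPW→17/12; new cluster DGPW
  updated: d(CNOZ,DGPW)=149/8
step 7: merge (CNOZ,DGPW) at d=149/8; branch lengths CNOZ→25/16, DGPW→55/48; new cluster CDGNOPWZ
final tree: (((C:5/2,O:5/2):21/4,(N:9/2,Z:9/2):13/4):25/16,(D:49/6,((G:1/2,P:1/2):25/4,W:27/4):17/12):55/48)
total length: 1171/24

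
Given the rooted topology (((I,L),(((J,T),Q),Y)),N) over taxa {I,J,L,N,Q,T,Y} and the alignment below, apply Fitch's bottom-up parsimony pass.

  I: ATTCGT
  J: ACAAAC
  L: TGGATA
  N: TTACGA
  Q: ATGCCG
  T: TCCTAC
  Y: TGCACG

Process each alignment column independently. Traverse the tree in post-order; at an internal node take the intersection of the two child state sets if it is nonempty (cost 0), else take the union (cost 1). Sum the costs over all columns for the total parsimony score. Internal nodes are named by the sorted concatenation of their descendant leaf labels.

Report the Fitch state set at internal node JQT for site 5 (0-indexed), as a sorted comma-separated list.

C,G

site 0, node IL: I={A} ∪ L={T} → {A,T} (+1)
site 0, node JT: J={A} ∪ T={T} → {A,T} (+1)
site 0, node JQT: JT={A,T} ∩ Q={A} → {A} (+0)
site 0, node JQTY: JQT={A} ∪ Y={T} → {A,T} (+1)
site 0, node IJLQTY: IL={A,T} ∩ JQTY={A,T} → {A,T} (+0)
site 0, node IJLNQTY: IJLQTY={A,T} ∩ N={T} → {T} (+0)
site 1, node IL: I={T} ∪ L={G} → {G,T} (+1)
site 1, node JT: J={C} ∩ T={C} → {C} (+0)
site 1, node JQT: JT={C} ∪ Q={T} → {C,T} (+1)
site 1, node JQTY: JQT={C,T} ∪ Y={G} → {C,G,T} (+1)
site 1, node IJLQTY: IL={G,T} ∩ JQTY={C,G,T} → {G,T} (+0)
site 1, node IJLNQTY: IJLQTY={G,T} ∩ N={T} → {T} (+0)
site 2, node IL: I={T} ∪ L={G} → {G,T} (+1)
site 2, node JT: J={A} ∪ T={C} → {A,C} (+1)
site 2, node JQT: JT={A,C} ∪ Q={G} → {A,C,G} (+1)
site 2, node JQTY: JQT={A,C,G} ∩ Y={C} → {C} (+0)
site 2, node IJLQTY: IL={G,T} ∪ JQTY={C} → {C,G,T} (+1)
site 2, node IJLNQTY: IJLQTY={C,G,T} ∪ N={A} → {A,C,G,T} (+1)
site 3, node IL: I={C} ∪ L={A} → {A,C} (+1)
site 3, node JT: J={A} ∪ T={T} → {A,T} (+1)
site 3, node JQT: JT={A,T} ∪ Q={C} → {A,C,T} (+1)
site 3, node JQTY: JQT={A,C,T} ∩ Y={A} → {A} (+0)
site 3, node IJLQTY: IL={A,C} ∩ JQTY={A} → {A} (+0)
site 3, node IJLNQTY: IJLQTY={A} ∪ N={C} → {A,C} (+1)
site 4, node IL: I={G} ∪ L={T} → {G,T} (+1)
site 4, node JT: J={A} ∩ T={A} → {A} (+0)
site 4, node JQT: JT={A} ∪ Q={C} → {A,C} (+1)
site 4, node JQTY: JQT={A,C} ∩ Y={C} → {C} (+0)
site 4, node IJLQTY: IL={G,T} ∪ JQTY={C} → {C,G,T} (+1)
site 4, node IJLNQTY: IJLQTY={C,G,T} ∩ N={G} → {G} (+0)
site 5, node IL: I={T} ∪ L={A} → {A,T} (+1)
site 5, node JT: J={C} ∩ T={C} → {C} (+0)
site 5, node JQT: JT={C} ∪ Q={G} → {C,G} (+1)
site 5, node JQTY: JQT={C,G} ∩ Y={G} → {G} (+0)
site 5, node IJLQTY: IL={A,T} ∪ JQTY={G} → {A,G,T} (+1)
site 5, node IJLNQTY: IJLQTY={A,G,T} ∩ N={A} → {A} (+0)
per-site changes: [3, 3, 5, 4, 3, 3]; total = 21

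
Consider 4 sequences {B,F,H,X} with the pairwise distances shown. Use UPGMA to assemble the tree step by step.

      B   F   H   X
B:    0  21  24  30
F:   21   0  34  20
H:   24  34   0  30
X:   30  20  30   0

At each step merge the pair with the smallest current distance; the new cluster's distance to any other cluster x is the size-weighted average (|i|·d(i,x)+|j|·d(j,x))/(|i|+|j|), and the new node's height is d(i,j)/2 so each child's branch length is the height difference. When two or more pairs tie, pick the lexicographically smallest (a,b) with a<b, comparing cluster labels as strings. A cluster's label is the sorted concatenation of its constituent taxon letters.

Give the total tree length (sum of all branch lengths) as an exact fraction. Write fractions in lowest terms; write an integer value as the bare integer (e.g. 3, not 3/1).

203/4

iteration 1: select F,X (d=20); attach at lengths (10, 10); label the merged cluster FX
  updated: d(B,FX)=51/2, d(FX,H)=32
iteration 2: select B,H (d=24); attach at lengths (12, 12); label the merged cluster BH
  updated: d(BH,FX)=115/4
iteration 3: select BH,FX (d=115/4); attach at lengths (19/8, 35/8); label the merged cluster BFHX
final tree: ((B:12,H:12):19/8,(F:10,X:10):35/8)
total length: 203/4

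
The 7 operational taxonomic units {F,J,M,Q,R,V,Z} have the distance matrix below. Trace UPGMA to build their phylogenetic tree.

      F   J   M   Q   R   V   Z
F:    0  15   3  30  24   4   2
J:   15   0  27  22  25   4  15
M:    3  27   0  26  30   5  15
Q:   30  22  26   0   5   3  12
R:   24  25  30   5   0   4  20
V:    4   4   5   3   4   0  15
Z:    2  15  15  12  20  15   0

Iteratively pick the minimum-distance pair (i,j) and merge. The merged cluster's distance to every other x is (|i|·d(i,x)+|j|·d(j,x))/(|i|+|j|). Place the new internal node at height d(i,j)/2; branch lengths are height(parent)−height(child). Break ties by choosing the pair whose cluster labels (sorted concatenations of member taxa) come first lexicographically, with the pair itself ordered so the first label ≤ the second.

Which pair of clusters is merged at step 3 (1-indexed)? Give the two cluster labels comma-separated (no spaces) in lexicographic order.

QV,R

1. join F+Z (d=2) ⇒ FZ; edges |F|=1, |Z|=1
  updated: d(FZ,J)=15, d(FZ,M)=9, d(FZ,Q)=21, d(FZ,R)=22, d(FZ,V)=19/2
2. join Q+V (d=3) ⇒ QV; edges |Q|=3/2, |V|=3/2
  updated: d(FZ,QV)=61/4, d(J,QV)=13, d(M,QV)=31/2, d(QV,R)=9/2
3. join QV+R (d=9/2) ⇒ QRV; edges |QV|=3/4, |R|=9/4
  updated: d(FZ,QRV)=35/2, d(J,QRV)=17, d(M,QRV)=61/3
4. join FZ+M (d=9) ⇒ FMZ; edges |FZ|=7/2, |M|=9/2
  updated: d(FMZ,J)=19, d(FMZ,QRV)=166/9
5. join J+QRV (d=17) ⇒ JQRV; edges |J|=17/2, |QRV|=25/4
  updated: d(FMZ,JQRV)=223/12
6. join FMZ+JQRV (d=223/12) ⇒ FJMQRVZ; edges |FMZ|=115/24, |JQRV|=19/24
final tree: (((F:1,Z:1):7/2,M:9/2):115/24,(J:17/2,((Q:3/2,V:3/2):3/4,R:9/4):25/4):19/24)
total length: 109/3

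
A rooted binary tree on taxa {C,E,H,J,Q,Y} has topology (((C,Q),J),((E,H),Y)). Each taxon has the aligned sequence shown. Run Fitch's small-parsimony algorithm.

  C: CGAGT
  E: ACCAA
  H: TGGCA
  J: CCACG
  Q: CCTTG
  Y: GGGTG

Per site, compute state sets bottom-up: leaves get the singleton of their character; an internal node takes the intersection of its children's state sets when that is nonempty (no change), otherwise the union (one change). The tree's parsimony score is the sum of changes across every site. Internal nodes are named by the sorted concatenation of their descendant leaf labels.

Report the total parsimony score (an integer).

[col 0] CQ: children C:{C}, Q:{C} ∩→ {C}; cost 0
[col 0] CJQ: children CQ:{C}, J:{C} ∩→ {C}; cost 0
[col 0] EH: children E:{A}, H:{T} ∪→ {A,T}; cost 1
[col 0] EHY: children EH:{A,T}, Y:{G} ∪→ {A,G,T}; cost 1
[col 0] CEHJQY: children CJQ:{C}, EHY:{A,G,T} ∪→ {A,C,G,T}; cost 1
[col 1] CQ: children C:{G}, Q:{C} ∪→ {C,G}; cost 1
[col 1] CJQ: children CQ:{C,G}, J:{C} ∩→ {C}; cost 0
[col 1] EH: children E:{C}, H:{G} ∪→ {C,G}; cost 1
[col 1] EHY: children EH:{C,G}, Y:{G} ∩→ {G}; cost 0
[col 1] CEHJQY: children CJQ:{C}, EHY:{G} ∪→ {C,G}; cost 1
[col 2] CQ: children C:{A}, Q:{T} ∪→ {A,T}; cost 1
[col 2] CJQ: children CQ:{A,T}, J:{A} ∩→ {A}; cost 0
[col 2] EH: children E:{C}, H:{G} ∪→ {C,G}; cost 1
[col 2] EHY: children EH:{C,G}, Y:{G} ∩→ {G}; cost 0
[col 2] CEHJQY: children CJQ:{A}, EHY:{G} ∪→ {A,G}; cost 1
[col 3] CQ: children C:{G}, Q:{T} ∪→ {G,T}; cost 1
[col 3] CJQ: children CQ:{G,T}, J:{C} ∪→ {C,G,T}; cost 1
[col 3] EH: children E:{A}, H:{C} ∪→ {A,C}; cost 1
[col 3] EHY: children EH:{A,C}, Y:{T} ∪→ {A,C,T}; cost 1
[col 3] CEHJQY: children CJQ:{C,G,T}, EHY:{A,C,T} ∩→ {C,T}; cost 0
[col 4] CQ: children C:{T}, Q:{G} ∪→ {G,T}; cost 1
[col 4] CJQ: children CQ:{G,T}, J:{G} ∩→ {G}; cost 0
[col 4] EH: children E:{A}, H:{A} ∩→ {A}; cost 0
[col 4] EHY: children EH:{A}, Y:{G} ∪→ {A,G}; cost 1
[col 4] CEHJQY: children CJQ:{G}, EHY:{A,G} ∩→ {G}; cost 0
per-site changes: [3, 3, 3, 4, 2]; total = 15

15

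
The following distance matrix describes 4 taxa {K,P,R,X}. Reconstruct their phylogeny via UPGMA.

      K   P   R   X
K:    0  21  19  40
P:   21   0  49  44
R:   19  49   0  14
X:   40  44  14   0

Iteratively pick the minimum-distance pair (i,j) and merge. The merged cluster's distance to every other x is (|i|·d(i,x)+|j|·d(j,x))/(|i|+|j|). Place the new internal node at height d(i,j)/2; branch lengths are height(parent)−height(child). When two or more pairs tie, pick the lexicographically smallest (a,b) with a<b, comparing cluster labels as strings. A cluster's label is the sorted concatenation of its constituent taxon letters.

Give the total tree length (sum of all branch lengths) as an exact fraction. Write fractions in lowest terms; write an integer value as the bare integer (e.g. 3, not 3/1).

1. join R+X (d=14) ⇒ RX; edges |R|=7, |X|=7
  updated: d(K,RX)=59/2, d(P,RX)=93/2
2. join K+P (d=21) ⇒ KP; edges |K|=21/2, |P|=21/2
  updated: d(KP,RX)=38
3. join KP+RX (d=38) ⇒ KPRX; edges |KP|=17/2, |RX|=12
final tree: ((K:21/2,P:21/2):17/2,(R:7,X:7):12)
total length: 111/2

111/2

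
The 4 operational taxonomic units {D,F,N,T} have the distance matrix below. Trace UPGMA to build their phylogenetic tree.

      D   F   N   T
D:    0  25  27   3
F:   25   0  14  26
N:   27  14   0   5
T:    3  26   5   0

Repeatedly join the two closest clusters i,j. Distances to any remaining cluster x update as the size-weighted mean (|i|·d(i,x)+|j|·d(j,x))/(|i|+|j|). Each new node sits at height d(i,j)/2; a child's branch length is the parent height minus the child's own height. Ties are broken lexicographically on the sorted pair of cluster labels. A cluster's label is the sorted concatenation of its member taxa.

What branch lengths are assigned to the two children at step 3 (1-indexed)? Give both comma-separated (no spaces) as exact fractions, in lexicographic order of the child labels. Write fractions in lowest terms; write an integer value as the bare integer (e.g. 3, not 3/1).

71/8,27/8

iteration 1: select D,T (d=3); attach at lengths (3/2, 3/2); label the merged cluster DT
  updated: d(DT,F)=51/2, d(DT,N)=16
iteration 2: select F,N (d=14); attach at lengths (7, 7); label the merged cluster FN
  updated: d(DT,FN)=83/4
iteration 3: select DT,FN (d=83/4); attach at lengths (71/8, 27/8); label the merged cluster DFNT
final tree: ((D:3/2,T:3/2):71/8,(F:7,N:7):27/8)
total length: 117/4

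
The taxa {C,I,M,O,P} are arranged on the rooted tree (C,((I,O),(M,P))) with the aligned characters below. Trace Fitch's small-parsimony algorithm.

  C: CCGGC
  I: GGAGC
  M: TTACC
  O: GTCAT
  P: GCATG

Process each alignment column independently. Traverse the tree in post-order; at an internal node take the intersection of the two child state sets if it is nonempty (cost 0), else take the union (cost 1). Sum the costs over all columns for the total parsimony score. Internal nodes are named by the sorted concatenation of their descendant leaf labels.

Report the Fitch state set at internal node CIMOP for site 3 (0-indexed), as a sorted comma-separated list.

IO@0: {G} ∩ {G} = {G} (intersection, +0)
MP@0: {T} ∪ {G} = {G,T} (union, +1)
IMOP@0: {G} ∩ {G,T} = {G} (intersection, +0)
CIMOP@0: {C} ∪ {G} = {C,G} (union, +1)
IO@1: {G} ∪ {T} = {G,T} (union, +1)
MP@1: {T} ∪ {C} = {C,T} (union, +1)
IMOP@1: {G,T} ∩ {C,T} = {T} (intersection, +0)
CIMOP@1: {C} ∪ {T} = {C,T} (union, +1)
IO@2: {A} ∪ {C} = {A,C} (union, +1)
MP@2: {A} ∩ {A} = {A} (intersection, +0)
IMOP@2: {A,C} ∩ {A} = {A} (intersection, +0)
CIMOP@2: {G} ∪ {A} = {A,G} (union, +1)
IO@3: {G} ∪ {A} = {A,G} (union, +1)
MP@3: {C} ∪ {T} = {C,T} (union, +1)
IMOP@3: {A,G} ∪ {C,T} = {A,C,G,T} (union, +1)
CIMOP@3: {G} ∩ {A,C,G,T} = {G} (intersection, +0)
IO@4: {C} ∪ {T} = {C,T} (union, +1)
MP@4: {C} ∪ {G} = {C,G} (union, +1)
IMOP@4: {C,T} ∩ {C,G} = {C} (intersection, +0)
CIMOP@4: {C} ∩ {C} = {C} (intersection, +0)
per-site changes: [2, 3, 2, 3, 2]; total = 12

G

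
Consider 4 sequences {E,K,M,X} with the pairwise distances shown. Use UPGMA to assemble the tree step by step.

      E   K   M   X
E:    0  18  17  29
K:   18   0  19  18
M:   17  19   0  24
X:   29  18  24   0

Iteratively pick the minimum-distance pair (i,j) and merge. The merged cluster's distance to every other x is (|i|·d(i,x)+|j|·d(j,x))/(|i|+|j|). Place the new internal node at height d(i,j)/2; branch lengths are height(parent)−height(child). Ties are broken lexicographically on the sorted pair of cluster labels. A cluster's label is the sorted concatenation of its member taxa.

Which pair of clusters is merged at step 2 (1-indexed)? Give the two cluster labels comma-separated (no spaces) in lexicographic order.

iteration 1: select E,M (d=17); attach at lengths (17/2, 17/2); label the merged cluster EM
  updated: d(EM,K)=37/2, d(EM,X)=53/2
iteration 2: select K,X (d=18); attach at lengths (9, 9); label the merged cluster KX
  updated: d(EM,KX)=45/2
iteration 3: select EM,KX (d=45/2); attach at lengths (11/4, 9/4); label the merged cluster EKMX
final tree: ((E:17/2,M:17/2):11/4,(K:9,X:9):9/4)
total length: 40

K,X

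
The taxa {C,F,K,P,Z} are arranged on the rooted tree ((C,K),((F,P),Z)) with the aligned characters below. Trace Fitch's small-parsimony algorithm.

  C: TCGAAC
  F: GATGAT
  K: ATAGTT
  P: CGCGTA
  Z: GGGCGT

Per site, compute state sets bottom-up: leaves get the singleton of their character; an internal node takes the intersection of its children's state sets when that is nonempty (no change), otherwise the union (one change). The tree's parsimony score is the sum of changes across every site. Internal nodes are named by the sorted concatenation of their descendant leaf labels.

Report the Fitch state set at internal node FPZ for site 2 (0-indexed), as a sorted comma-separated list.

C,G,T

[col 0] CK: children C:{T}, K:{A} ∪→ {A,T}; cost 1
[col 0] FP: children F:{G}, P:{C} ∪→ {C,G}; cost 1
[col 0] FPZ: children FP:{C,G}, Z:{G} ∩→ {G}; cost 0
[col 0] CFKPZ: children CK:{A,T}, FPZ:{G} ∪→ {A,G,T}; cost 1
[col 1] CK: children C:{C}, K:{T} ∪→ {C,T}; cost 1
[col 1] FP: children F:{A}, P:{G} ∪→ {A,G}; cost 1
[col 1] FPZ: children FP:{A,G}, Z:{G} ∩→ {G}; cost 0
[col 1] CFKPZ: children CK:{C,T}, FPZ:{G} ∪→ {C,G,T}; cost 1
[col 2] CK: children C:{G}, K:{A} ∪→ {A,G}; cost 1
[col 2] FP: children F:{T}, P:{C} ∪→ {C,T}; cost 1
[col 2] FPZ: children FP:{C,T}, Z:{G} ∪→ {C,G,T}; cost 1
[col 2] CFKPZ: children CK:{A,G}, FPZ:{C,G,T} ∩→ {G}; cost 0
[col 3] CK: children C:{A}, K:{G} ∪→ {A,G}; cost 1
[col 3] FP: children F:{G}, P:{G} ∩→ {G}; cost 0
[col 3] FPZ: children FP:{G}, Z:{C} ∪→ {C,G}; cost 1
[col 3] CFKPZ: children CK:{A,G}, FPZ:{C,G} ∩→ {G}; cost 0
[col 4] CK: children C:{A}, K:{T} ∪→ {A,T}; cost 1
[col 4] FP: children F:{A}, P:{T} ∪→ {A,T}; cost 1
[col 4] FPZ: children FP:{A,T}, Z:{G} ∪→ {A,G,T}; cost 1
[col 4] CFKPZ: children CK:{A,T}, FPZ:{A,G,T} ∩→ {A,T}; cost 0
[col 5] CK: children C:{C}, K:{T} ∪→ {C,T}; cost 1
[col 5] FP: children F:{T}, P:{A} ∪→ {A,T}; cost 1
[col 5] FPZ: children FP:{A,T}, Z:{T} ∩→ {T}; cost 0
[col 5] CFKPZ: children CK:{C,T}, FPZ:{T} ∩→ {T}; cost 0
per-site changes: [3, 3, 3, 2, 3, 2]; total = 16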